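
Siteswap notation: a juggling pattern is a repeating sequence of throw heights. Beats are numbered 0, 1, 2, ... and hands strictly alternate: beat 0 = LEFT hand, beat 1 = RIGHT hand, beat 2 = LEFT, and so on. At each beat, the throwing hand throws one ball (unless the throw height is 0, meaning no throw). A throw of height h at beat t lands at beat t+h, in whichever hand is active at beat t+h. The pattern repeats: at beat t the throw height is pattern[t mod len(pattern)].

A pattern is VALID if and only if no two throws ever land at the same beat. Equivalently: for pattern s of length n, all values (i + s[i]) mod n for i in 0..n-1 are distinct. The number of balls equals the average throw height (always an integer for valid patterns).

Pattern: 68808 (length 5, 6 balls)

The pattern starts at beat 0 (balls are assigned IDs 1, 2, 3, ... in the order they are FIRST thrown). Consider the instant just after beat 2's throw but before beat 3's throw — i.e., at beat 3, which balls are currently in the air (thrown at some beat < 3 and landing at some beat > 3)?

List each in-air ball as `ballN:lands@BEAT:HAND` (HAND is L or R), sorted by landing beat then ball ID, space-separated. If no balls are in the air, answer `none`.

Beat 0 (L): throw ball1 h=6 -> lands@6:L; in-air after throw: [b1@6:L]
Beat 1 (R): throw ball2 h=8 -> lands@9:R; in-air after throw: [b1@6:L b2@9:R]
Beat 2 (L): throw ball3 h=8 -> lands@10:L; in-air after throw: [b1@6:L b2@9:R b3@10:L]

Answer: ball1:lands@6:L ball2:lands@9:R ball3:lands@10:L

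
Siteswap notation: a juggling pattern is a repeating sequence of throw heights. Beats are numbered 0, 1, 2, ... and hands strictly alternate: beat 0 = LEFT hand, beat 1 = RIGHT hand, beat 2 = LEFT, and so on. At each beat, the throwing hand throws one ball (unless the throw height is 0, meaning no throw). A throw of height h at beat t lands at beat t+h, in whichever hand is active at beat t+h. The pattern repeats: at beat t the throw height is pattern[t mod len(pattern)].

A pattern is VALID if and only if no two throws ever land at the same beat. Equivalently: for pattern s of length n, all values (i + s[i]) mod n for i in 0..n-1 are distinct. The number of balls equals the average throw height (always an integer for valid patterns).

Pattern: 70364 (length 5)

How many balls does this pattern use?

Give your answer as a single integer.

Answer: 4

Derivation:
Pattern = [7, 0, 3, 6, 4], length n = 5
  position 0: throw height = 7, running sum = 7
  position 1: throw height = 0, running sum = 7
  position 2: throw height = 3, running sum = 10
  position 3: throw height = 6, running sum = 16
  position 4: throw height = 4, running sum = 20
Total sum = 20; balls = sum / n = 20 / 5 = 4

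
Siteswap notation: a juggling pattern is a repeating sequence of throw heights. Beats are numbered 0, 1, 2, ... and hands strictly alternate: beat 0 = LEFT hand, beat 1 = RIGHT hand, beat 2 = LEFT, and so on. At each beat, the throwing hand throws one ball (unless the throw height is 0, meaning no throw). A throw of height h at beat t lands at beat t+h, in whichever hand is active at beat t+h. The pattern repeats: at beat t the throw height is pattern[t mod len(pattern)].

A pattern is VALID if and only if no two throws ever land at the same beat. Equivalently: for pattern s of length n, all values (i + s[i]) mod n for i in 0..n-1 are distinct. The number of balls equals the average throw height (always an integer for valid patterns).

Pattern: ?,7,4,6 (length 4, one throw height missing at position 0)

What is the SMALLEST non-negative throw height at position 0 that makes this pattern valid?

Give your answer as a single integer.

Answer: 3

Derivation:
i=0: s[i]=? (unknown)
i=1: (1 + 7) mod 4 = 0
i=2: (2 + 4) mod 4 = 2
i=3: (3 + 6) mod 4 = 1
Known residues: [0, 1, 2]; need a permutation of 0..3, so missing residue r = 3
Need (0 + s) mod 4 = 3; smallest s = (3 - 0) mod 4 = 3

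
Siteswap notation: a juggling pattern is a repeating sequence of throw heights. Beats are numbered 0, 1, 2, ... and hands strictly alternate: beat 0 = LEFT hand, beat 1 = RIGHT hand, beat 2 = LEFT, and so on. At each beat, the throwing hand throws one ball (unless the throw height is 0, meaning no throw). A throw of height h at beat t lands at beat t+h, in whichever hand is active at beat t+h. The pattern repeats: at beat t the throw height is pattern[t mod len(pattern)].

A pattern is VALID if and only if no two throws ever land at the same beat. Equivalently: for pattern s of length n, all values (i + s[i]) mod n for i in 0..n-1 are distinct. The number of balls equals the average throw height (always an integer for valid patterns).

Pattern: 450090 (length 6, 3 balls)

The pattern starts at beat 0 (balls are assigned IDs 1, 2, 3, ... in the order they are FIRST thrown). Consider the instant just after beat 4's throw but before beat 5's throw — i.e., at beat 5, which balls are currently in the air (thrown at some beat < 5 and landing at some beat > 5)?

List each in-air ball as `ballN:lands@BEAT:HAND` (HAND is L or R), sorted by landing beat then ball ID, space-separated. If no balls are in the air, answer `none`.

Answer: ball2:lands@6:L ball1:lands@13:R

Derivation:
Beat 0 (L): throw ball1 h=4 -> lands@4:L; in-air after throw: [b1@4:L]
Beat 1 (R): throw ball2 h=5 -> lands@6:L; in-air after throw: [b1@4:L b2@6:L]
Beat 4 (L): throw ball1 h=9 -> lands@13:R; in-air after throw: [b2@6:L b1@13:R]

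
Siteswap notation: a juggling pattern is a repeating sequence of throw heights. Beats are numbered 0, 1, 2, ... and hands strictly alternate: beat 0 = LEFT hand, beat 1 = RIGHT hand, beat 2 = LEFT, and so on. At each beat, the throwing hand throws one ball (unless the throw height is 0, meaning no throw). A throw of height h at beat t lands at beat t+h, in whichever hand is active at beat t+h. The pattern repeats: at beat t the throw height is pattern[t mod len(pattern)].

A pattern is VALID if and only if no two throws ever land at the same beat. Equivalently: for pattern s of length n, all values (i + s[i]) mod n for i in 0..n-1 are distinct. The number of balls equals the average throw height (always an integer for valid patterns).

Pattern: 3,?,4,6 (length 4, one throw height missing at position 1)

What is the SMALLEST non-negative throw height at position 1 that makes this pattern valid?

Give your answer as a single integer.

Answer: 3

Derivation:
i=0: (0 + 3) mod 4 = 3
i=1: s[i]=? (unknown)
i=2: (2 + 4) mod 4 = 2
i=3: (3 + 6) mod 4 = 1
Known residues: [1, 2, 3]; need a permutation of 0..3, so missing residue r = 0
Need (1 + s) mod 4 = 0; smallest s = (0 - 1) mod 4 = 3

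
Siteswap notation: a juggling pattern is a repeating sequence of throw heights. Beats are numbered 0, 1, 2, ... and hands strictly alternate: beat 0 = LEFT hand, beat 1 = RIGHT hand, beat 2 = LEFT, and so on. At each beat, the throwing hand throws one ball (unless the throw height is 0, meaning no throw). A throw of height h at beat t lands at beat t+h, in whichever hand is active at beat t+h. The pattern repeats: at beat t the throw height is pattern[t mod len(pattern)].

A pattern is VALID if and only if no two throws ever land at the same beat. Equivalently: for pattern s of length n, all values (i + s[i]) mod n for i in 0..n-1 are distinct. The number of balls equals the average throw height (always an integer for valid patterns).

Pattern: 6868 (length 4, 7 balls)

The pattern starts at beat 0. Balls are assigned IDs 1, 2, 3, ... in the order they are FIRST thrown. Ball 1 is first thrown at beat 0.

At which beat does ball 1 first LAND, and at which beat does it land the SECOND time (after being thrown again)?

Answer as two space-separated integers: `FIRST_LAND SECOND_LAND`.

Beat 0 (L): throw ball1 h=6 -> lands@6:L; in-air after throw: [b1@6:L]
Beat 1 (R): throw ball2 h=8 -> lands@9:R; in-air after throw: [b1@6:L b2@9:R]
Beat 2 (L): throw ball3 h=6 -> lands@8:L; in-air after throw: [b1@6:L b3@8:L b2@9:R]
Beat 3 (R): throw ball4 h=8 -> lands@11:R; in-air after throw: [b1@6:L b3@8:L b2@9:R b4@11:R]
Beat 4 (L): throw ball5 h=6 -> lands@10:L; in-air after throw: [b1@6:L b3@8:L b2@9:R b5@10:L b4@11:R]
Beat 5 (R): throw ball6 h=8 -> lands@13:R; in-air after throw: [b1@6:L b3@8:L b2@9:R b5@10:L b4@11:R b6@13:R]
Beat 6 (L): throw ball1 h=6 -> lands@12:L; in-air after throw: [b3@8:L b2@9:R b5@10:L b4@11:R b1@12:L b6@13:R]
Beat 7 (R): throw ball7 h=8 -> lands@15:R; in-air after throw: [b3@8:L b2@9:R b5@10:L b4@11:R b1@12:L b6@13:R b7@15:R]
Beat 8 (L): throw ball3 h=6 -> lands@14:L; in-air after throw: [b2@9:R b5@10:L b4@11:R b1@12:L b6@13:R b3@14:L b7@15:R]
Beat 9 (R): throw ball2 h=8 -> lands@17:R; in-air after throw: [b5@10:L b4@11:R b1@12:L b6@13:R b3@14:L b7@15:R b2@17:R]
Beat 10 (L): throw ball5 h=6 -> lands@16:L; in-air after throw: [b4@11:R b1@12:L b6@13:R b3@14:L b7@15:R b5@16:L b2@17:R]
Beat 11 (R): throw ball4 h=8 -> lands@19:R; in-air after throw: [b1@12:L b6@13:R b3@14:L b7@15:R b5@16:L b2@17:R b4@19:R]
Ball 1: thrown@0 h=6 -> first land @6; rethrown@6 h=6 -> second land @12

Answer: 6 12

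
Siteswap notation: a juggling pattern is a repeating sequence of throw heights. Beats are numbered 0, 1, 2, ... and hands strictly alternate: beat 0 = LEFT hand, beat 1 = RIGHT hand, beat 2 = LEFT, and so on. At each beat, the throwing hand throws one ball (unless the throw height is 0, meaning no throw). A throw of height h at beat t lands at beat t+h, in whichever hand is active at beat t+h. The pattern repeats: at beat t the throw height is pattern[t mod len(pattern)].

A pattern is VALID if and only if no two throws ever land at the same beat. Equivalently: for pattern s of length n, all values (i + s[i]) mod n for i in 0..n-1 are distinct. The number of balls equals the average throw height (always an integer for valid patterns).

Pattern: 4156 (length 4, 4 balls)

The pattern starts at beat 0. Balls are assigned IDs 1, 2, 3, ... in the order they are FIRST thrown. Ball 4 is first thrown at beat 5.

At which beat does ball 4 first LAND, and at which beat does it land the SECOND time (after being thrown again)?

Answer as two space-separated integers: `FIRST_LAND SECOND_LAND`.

Answer: 6 11

Derivation:
Beat 0 (L): throw ball1 h=4 -> lands@4:L; in-air after throw: [b1@4:L]
Beat 1 (R): throw ball2 h=1 -> lands@2:L; in-air after throw: [b2@2:L b1@4:L]
Beat 2 (L): throw ball2 h=5 -> lands@7:R; in-air after throw: [b1@4:L b2@7:R]
Beat 3 (R): throw ball3 h=6 -> lands@9:R; in-air after throw: [b1@4:L b2@7:R b3@9:R]
Beat 4 (L): throw ball1 h=4 -> lands@8:L; in-air after throw: [b2@7:R b1@8:L b3@9:R]
Beat 5 (R): throw ball4 h=1 -> lands@6:L; in-air after throw: [b4@6:L b2@7:R b1@8:L b3@9:R]
Beat 6 (L): throw ball4 h=5 -> lands@11:R; in-air after throw: [b2@7:R b1@8:L b3@9:R b4@11:R]
Beat 7 (R): throw ball2 h=6 -> lands@13:R; in-air after throw: [b1@8:L b3@9:R b4@11:R b2@13:R]
Beat 8 (L): throw ball1 h=4 -> lands@12:L; in-air after throw: [b3@9:R b4@11:R b1@12:L b2@13:R]
Beat 9 (R): throw ball3 h=1 -> lands@10:L; in-air after throw: [b3@10:L b4@11:R b1@12:L b2@13:R]
Beat 10 (L): throw ball3 h=5 -> lands@15:R; in-air after throw: [b4@11:R b1@12:L b2@13:R b3@15:R]
Beat 11 (R): throw ball4 h=6 -> lands@17:R; in-air after throw: [b1@12:L b2@13:R b3@15:R b4@17:R]
Ball 4: thrown@5 h=1 -> first land @6; rethrown@6 h=5 -> second land @11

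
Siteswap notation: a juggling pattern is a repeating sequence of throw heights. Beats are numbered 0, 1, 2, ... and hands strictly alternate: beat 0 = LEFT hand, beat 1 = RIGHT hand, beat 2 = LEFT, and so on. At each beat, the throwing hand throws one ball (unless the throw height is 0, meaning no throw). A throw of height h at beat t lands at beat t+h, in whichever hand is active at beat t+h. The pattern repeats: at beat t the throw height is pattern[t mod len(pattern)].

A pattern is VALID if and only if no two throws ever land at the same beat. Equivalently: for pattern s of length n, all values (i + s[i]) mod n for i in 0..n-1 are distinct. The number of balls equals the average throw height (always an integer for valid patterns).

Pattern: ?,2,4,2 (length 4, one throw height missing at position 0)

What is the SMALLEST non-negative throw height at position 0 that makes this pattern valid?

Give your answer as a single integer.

i=0: s[i]=? (unknown)
i=1: (1 + 2) mod 4 = 3
i=2: (2 + 4) mod 4 = 2
i=3: (3 + 2) mod 4 = 1
Known residues: [1, 2, 3]; need a permutation of 0..3, so missing residue r = 0
Need (0 + s) mod 4 = 0; smallest s = (0 - 0) mod 4 = 0

Answer: 0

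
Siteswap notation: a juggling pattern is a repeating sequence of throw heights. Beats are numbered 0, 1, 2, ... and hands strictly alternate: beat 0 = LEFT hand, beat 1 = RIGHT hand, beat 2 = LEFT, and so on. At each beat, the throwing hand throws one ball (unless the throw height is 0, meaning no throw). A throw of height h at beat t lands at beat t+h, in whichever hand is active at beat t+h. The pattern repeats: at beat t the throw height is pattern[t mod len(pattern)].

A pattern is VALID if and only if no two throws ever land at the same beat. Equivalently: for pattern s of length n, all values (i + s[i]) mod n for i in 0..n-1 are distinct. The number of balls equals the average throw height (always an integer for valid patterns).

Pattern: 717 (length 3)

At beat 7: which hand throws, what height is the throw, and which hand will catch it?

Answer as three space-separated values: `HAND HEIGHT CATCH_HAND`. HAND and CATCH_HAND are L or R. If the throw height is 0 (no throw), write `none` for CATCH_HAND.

Answer: R 1 L

Derivation:
Beat 7: 7 mod 2 = 1, so hand = R
Throw height = pattern[7 mod 3] = pattern[1] = 1
Lands at beat 7+1=8, 8 mod 2 = 0, so catch hand = L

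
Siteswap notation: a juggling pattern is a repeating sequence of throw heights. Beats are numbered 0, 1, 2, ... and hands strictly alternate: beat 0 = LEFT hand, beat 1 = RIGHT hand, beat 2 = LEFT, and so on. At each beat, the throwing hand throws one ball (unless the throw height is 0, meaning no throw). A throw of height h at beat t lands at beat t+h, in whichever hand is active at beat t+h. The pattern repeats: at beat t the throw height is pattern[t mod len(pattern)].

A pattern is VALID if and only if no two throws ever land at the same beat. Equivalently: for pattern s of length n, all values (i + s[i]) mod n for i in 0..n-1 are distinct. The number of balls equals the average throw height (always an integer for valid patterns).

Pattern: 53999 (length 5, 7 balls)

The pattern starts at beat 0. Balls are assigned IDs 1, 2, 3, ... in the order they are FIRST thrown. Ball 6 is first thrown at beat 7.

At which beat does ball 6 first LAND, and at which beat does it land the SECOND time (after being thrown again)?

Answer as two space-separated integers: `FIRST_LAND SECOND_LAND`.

Beat 0 (L): throw ball1 h=5 -> lands@5:R; in-air after throw: [b1@5:R]
Beat 1 (R): throw ball2 h=3 -> lands@4:L; in-air after throw: [b2@4:L b1@5:R]
Beat 2 (L): throw ball3 h=9 -> lands@11:R; in-air after throw: [b2@4:L b1@5:R b3@11:R]
Beat 3 (R): throw ball4 h=9 -> lands@12:L; in-air after throw: [b2@4:L b1@5:R b3@11:R b4@12:L]
Beat 4 (L): throw ball2 h=9 -> lands@13:R; in-air after throw: [b1@5:R b3@11:R b4@12:L b2@13:R]
Beat 5 (R): throw ball1 h=5 -> lands@10:L; in-air after throw: [b1@10:L b3@11:R b4@12:L b2@13:R]
Beat 6 (L): throw ball5 h=3 -> lands@9:R; in-air after throw: [b5@9:R b1@10:L b3@11:R b4@12:L b2@13:R]
Beat 7 (R): throw ball6 h=9 -> lands@16:L; in-air after throw: [b5@9:R b1@10:L b3@11:R b4@12:L b2@13:R b6@16:L]
Beat 8 (L): throw ball7 h=9 -> lands@17:R; in-air after throw: [b5@9:R b1@10:L b3@11:R b4@12:L b2@13:R b6@16:L b7@17:R]
Beat 9 (R): throw ball5 h=9 -> lands@18:L; in-air after throw: [b1@10:L b3@11:R b4@12:L b2@13:R b6@16:L b7@17:R b5@18:L]
Beat 10 (L): throw ball1 h=5 -> lands@15:R; in-air after throw: [b3@11:R b4@12:L b2@13:R b1@15:R b6@16:L b7@17:R b5@18:L]
Beat 11 (R): throw ball3 h=3 -> lands@14:L; in-air after throw: [b4@12:L b2@13:R b3@14:L b1@15:R b6@16:L b7@17:R b5@18:L]
Beat 12 (L): throw ball4 h=9 -> lands@21:R; in-air after throw: [b2@13:R b3@14:L b1@15:R b6@16:L b7@17:R b5@18:L b4@21:R]
Beat 13 (R): throw ball2 h=9 -> lands@22:L; in-air after throw: [b3@14:L b1@15:R b6@16:L b7@17:R b5@18:L b4@21:R b2@22:L]
Beat 14 (L): throw ball3 h=9 -> lands@23:R; in-air after throw: [b1@15:R b6@16:L b7@17:R b5@18:L b4@21:R b2@22:L b3@23:R]
Beat 15 (R): throw ball1 h=5 -> lands@20:L; in-air after throw: [b6@16:L b7@17:R b5@18:L b1@20:L b4@21:R b2@22:L b3@23:R]
Beat 16 (L): throw ball6 h=3 -> lands@19:R; in-air after throw: [b7@17:R b5@18:L b6@19:R b1@20:L b4@21:R b2@22:L b3@23:R]
Beat 17 (R): throw ball7 h=9 -> lands@26:L; in-air after throw: [b5@18:L b6@19:R b1@20:L b4@21:R b2@22:L b3@23:R b7@26:L]
Beat 18 (L): throw ball5 h=9 -> lands@27:R; in-air after throw: [b6@19:R b1@20:L b4@21:R b2@22:L b3@23:R b7@26:L b5@27:R]
Beat 19 (R): throw ball6 h=9 -> lands@28:L; in-air after throw: [b1@20:L b4@21:R b2@22:L b3@23:R b7@26:L b5@27:R b6@28:L]
Ball 6: thrown@7 h=9 -> first land @16; rethrown@16 h=3 -> second land @19

Answer: 16 19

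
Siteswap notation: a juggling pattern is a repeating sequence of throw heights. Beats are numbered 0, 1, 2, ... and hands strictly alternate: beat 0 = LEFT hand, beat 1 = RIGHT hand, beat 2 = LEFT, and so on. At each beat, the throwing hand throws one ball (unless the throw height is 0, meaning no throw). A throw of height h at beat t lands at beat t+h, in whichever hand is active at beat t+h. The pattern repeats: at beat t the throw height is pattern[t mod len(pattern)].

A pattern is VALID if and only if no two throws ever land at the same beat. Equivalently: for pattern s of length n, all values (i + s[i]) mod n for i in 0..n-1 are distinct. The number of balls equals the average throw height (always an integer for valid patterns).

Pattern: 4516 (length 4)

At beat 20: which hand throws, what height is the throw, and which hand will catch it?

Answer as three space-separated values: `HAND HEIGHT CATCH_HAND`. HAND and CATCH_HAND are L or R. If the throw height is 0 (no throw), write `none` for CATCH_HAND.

Beat 20: 20 mod 2 = 0, so hand = L
Throw height = pattern[20 mod 4] = pattern[0] = 4
Lands at beat 20+4=24, 24 mod 2 = 0, so catch hand = L

Answer: L 4 L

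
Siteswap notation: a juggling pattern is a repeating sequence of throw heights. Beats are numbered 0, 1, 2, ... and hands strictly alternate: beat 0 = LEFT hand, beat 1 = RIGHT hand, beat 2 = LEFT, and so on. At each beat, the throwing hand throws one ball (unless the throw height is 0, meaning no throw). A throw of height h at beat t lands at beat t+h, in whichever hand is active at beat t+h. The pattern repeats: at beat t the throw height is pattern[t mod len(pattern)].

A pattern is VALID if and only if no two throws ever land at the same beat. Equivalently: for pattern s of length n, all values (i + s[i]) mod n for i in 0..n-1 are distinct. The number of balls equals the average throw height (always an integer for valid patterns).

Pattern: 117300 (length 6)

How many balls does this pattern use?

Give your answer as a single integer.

Pattern = [1, 1, 7, 3, 0, 0], length n = 6
  position 0: throw height = 1, running sum = 1
  position 1: throw height = 1, running sum = 2
  position 2: throw height = 7, running sum = 9
  position 3: throw height = 3, running sum = 12
  position 4: throw height = 0, running sum = 12
  position 5: throw height = 0, running sum = 12
Total sum = 12; balls = sum / n = 12 / 6 = 2

Answer: 2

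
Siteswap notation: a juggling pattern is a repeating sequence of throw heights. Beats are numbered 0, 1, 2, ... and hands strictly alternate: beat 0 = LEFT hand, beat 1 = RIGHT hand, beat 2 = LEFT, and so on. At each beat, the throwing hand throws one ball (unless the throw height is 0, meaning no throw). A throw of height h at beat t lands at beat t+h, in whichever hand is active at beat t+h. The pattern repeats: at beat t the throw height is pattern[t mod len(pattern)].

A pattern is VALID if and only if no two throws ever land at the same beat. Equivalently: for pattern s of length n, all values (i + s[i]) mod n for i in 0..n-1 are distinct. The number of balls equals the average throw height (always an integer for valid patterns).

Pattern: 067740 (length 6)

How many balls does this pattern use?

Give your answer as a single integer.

Answer: 4

Derivation:
Pattern = [0, 6, 7, 7, 4, 0], length n = 6
  position 0: throw height = 0, running sum = 0
  position 1: throw height = 6, running sum = 6
  position 2: throw height = 7, running sum = 13
  position 3: throw height = 7, running sum = 20
  position 4: throw height = 4, running sum = 24
  position 5: throw height = 0, running sum = 24
Total sum = 24; balls = sum / n = 24 / 6 = 4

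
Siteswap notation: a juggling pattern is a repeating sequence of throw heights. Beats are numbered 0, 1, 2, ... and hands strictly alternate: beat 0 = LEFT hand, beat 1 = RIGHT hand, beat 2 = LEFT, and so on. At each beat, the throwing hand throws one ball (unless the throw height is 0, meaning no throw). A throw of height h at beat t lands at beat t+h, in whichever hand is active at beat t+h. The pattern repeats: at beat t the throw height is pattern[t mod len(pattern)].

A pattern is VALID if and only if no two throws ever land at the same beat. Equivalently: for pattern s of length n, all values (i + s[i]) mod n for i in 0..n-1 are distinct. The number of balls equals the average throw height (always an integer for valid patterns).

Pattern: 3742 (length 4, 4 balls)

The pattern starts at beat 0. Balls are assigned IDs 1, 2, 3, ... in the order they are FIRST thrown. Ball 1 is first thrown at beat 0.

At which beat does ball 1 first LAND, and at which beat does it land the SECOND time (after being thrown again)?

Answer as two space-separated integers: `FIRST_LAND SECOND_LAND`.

Beat 0 (L): throw ball1 h=3 -> lands@3:R; in-air after throw: [b1@3:R]
Beat 1 (R): throw ball2 h=7 -> lands@8:L; in-air after throw: [b1@3:R b2@8:L]
Beat 2 (L): throw ball3 h=4 -> lands@6:L; in-air after throw: [b1@3:R b3@6:L b2@8:L]
Beat 3 (R): throw ball1 h=2 -> lands@5:R; in-air after throw: [b1@5:R b3@6:L b2@8:L]
Beat 4 (L): throw ball4 h=3 -> lands@7:R; in-air after throw: [b1@5:R b3@6:L b4@7:R b2@8:L]
Beat 5 (R): throw ball1 h=7 -> lands@12:L; in-air after throw: [b3@6:L b4@7:R b2@8:L b1@12:L]
Ball 1: thrown@0 h=3 -> first land @3; rethrown@3 h=2 -> second land @5

Answer: 3 5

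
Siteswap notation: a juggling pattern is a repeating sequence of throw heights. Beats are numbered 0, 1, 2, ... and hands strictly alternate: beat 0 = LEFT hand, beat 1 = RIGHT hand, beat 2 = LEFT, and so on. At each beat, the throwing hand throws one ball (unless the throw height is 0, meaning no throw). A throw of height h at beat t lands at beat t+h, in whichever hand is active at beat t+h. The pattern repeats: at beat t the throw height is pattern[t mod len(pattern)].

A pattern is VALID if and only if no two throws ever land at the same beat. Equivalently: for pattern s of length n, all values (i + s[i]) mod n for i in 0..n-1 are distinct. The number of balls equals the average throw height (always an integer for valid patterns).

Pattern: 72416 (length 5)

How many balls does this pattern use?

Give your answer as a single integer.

Pattern = [7, 2, 4, 1, 6], length n = 5
  position 0: throw height = 7, running sum = 7
  position 1: throw height = 2, running sum = 9
  position 2: throw height = 4, running sum = 13
  position 3: throw height = 1, running sum = 14
  position 4: throw height = 6, running sum = 20
Total sum = 20; balls = sum / n = 20 / 5 = 4

Answer: 4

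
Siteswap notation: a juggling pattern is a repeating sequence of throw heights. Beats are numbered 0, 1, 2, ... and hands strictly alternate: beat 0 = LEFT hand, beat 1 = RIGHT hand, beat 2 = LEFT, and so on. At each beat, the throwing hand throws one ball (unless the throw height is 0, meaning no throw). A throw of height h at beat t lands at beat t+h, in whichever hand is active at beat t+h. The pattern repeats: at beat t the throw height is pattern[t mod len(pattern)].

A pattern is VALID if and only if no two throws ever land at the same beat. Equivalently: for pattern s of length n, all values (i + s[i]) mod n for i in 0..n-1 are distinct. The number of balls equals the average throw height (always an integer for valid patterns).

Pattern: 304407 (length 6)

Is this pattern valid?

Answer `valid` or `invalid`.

i=0: (i + s[i]) mod n = (0 + 3) mod 6 = 3
i=1: (i + s[i]) mod n = (1 + 0) mod 6 = 1
i=2: (i + s[i]) mod n = (2 + 4) mod 6 = 0
i=3: (i + s[i]) mod n = (3 + 4) mod 6 = 1
i=4: (i + s[i]) mod n = (4 + 0) mod 6 = 4
i=5: (i + s[i]) mod n = (5 + 7) mod 6 = 0
Residues: [3, 1, 0, 1, 4, 0], distinct: False

Answer: invalid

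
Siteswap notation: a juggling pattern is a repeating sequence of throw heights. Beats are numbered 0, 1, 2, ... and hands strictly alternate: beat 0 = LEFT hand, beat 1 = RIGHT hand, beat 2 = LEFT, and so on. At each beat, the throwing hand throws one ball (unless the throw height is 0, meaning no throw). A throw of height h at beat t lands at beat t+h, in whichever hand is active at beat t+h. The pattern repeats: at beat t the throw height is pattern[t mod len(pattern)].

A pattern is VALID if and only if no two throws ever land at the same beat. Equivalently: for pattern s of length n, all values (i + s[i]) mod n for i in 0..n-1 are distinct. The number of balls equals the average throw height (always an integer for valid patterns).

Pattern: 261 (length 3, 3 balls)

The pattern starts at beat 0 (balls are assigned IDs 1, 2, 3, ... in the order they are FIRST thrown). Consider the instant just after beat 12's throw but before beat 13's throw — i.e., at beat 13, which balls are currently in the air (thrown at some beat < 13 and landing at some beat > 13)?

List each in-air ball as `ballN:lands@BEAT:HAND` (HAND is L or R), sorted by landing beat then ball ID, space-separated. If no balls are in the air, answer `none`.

Beat 0 (L): throw ball1 h=2 -> lands@2:L; in-air after throw: [b1@2:L]
Beat 1 (R): throw ball2 h=6 -> lands@7:R; in-air after throw: [b1@2:L b2@7:R]
Beat 2 (L): throw ball1 h=1 -> lands@3:R; in-air after throw: [b1@3:R b2@7:R]
Beat 3 (R): throw ball1 h=2 -> lands@5:R; in-air after throw: [b1@5:R b2@7:R]
Beat 4 (L): throw ball3 h=6 -> lands@10:L; in-air after throw: [b1@5:R b2@7:R b3@10:L]
Beat 5 (R): throw ball1 h=1 -> lands@6:L; in-air after throw: [b1@6:L b2@7:R b3@10:L]
Beat 6 (L): throw ball1 h=2 -> lands@8:L; in-air after throw: [b2@7:R b1@8:L b3@10:L]
Beat 7 (R): throw ball2 h=6 -> lands@13:R; in-air after throw: [b1@8:L b3@10:L b2@13:R]
Beat 8 (L): throw ball1 h=1 -> lands@9:R; in-air after throw: [b1@9:R b3@10:L b2@13:R]
Beat 9 (R): throw ball1 h=2 -> lands@11:R; in-air after throw: [b3@10:L b1@11:R b2@13:R]
Beat 10 (L): throw ball3 h=6 -> lands@16:L; in-air after throw: [b1@11:R b2@13:R b3@16:L]
Beat 11 (R): throw ball1 h=1 -> lands@12:L; in-air after throw: [b1@12:L b2@13:R b3@16:L]
Beat 12 (L): throw ball1 h=2 -> lands@14:L; in-air after throw: [b2@13:R b1@14:L b3@16:L]
Beat 13 (R): throw ball2 h=6 -> lands@19:R; in-air after throw: [b1@14:L b3@16:L b2@19:R]

Answer: ball1:lands@14:L ball3:lands@16:L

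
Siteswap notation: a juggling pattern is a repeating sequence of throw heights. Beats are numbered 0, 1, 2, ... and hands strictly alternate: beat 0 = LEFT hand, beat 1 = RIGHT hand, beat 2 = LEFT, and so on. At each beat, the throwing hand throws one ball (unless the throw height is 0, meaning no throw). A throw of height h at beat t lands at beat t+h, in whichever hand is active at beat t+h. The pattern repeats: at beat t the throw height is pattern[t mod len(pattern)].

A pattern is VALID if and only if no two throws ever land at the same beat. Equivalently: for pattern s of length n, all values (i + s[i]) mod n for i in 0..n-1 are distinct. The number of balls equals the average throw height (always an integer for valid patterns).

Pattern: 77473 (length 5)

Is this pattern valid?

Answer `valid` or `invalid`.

Answer: invalid

Derivation:
i=0: (i + s[i]) mod n = (0 + 7) mod 5 = 2
i=1: (i + s[i]) mod n = (1 + 7) mod 5 = 3
i=2: (i + s[i]) mod n = (2 + 4) mod 5 = 1
i=3: (i + s[i]) mod n = (3 + 7) mod 5 = 0
i=4: (i + s[i]) mod n = (4 + 3) mod 5 = 2
Residues: [2, 3, 1, 0, 2], distinct: False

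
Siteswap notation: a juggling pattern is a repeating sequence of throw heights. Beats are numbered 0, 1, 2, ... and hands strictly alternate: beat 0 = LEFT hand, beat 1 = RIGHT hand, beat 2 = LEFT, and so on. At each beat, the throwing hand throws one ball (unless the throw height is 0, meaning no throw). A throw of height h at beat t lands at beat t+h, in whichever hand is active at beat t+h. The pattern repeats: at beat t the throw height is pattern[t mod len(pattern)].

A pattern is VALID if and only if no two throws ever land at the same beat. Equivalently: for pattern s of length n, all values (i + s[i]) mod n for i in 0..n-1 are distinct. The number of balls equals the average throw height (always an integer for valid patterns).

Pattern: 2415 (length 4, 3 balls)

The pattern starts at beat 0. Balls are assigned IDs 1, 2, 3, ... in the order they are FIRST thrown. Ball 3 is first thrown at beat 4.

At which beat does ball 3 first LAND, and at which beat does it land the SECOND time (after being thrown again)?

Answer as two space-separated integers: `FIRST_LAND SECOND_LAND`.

Answer: 6 7

Derivation:
Beat 0 (L): throw ball1 h=2 -> lands@2:L; in-air after throw: [b1@2:L]
Beat 1 (R): throw ball2 h=4 -> lands@5:R; in-air after throw: [b1@2:L b2@5:R]
Beat 2 (L): throw ball1 h=1 -> lands@3:R; in-air after throw: [b1@3:R b2@5:R]
Beat 3 (R): throw ball1 h=5 -> lands@8:L; in-air after throw: [b2@5:R b1@8:L]
Beat 4 (L): throw ball3 h=2 -> lands@6:L; in-air after throw: [b2@5:R b3@6:L b1@8:L]
Beat 5 (R): throw ball2 h=4 -> lands@9:R; in-air after throw: [b3@6:L b1@8:L b2@9:R]
Beat 6 (L): throw ball3 h=1 -> lands@7:R; in-air after throw: [b3@7:R b1@8:L b2@9:R]
Beat 7 (R): throw ball3 h=5 -> lands@12:L; in-air after throw: [b1@8:L b2@9:R b3@12:L]
Ball 3: thrown@4 h=2 -> first land @6; rethrown@6 h=1 -> second land @7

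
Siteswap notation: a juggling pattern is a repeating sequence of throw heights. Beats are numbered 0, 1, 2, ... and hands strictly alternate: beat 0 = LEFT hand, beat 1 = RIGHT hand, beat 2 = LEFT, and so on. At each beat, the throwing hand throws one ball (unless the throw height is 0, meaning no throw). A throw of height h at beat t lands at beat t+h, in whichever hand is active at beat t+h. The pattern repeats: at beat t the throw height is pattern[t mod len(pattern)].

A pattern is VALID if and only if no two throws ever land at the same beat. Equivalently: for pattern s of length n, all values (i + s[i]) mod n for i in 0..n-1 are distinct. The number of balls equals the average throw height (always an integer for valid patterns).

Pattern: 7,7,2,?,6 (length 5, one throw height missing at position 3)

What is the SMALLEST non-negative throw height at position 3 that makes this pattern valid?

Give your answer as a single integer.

Answer: 3

Derivation:
i=0: (0 + 7) mod 5 = 2
i=1: (1 + 7) mod 5 = 3
i=2: (2 + 2) mod 5 = 4
i=3: s[i]=? (unknown)
i=4: (4 + 6) mod 5 = 0
Known residues: [0, 2, 3, 4]; need a permutation of 0..4, so missing residue r = 1
Need (3 + s) mod 5 = 1; smallest s = (1 - 3) mod 5 = 3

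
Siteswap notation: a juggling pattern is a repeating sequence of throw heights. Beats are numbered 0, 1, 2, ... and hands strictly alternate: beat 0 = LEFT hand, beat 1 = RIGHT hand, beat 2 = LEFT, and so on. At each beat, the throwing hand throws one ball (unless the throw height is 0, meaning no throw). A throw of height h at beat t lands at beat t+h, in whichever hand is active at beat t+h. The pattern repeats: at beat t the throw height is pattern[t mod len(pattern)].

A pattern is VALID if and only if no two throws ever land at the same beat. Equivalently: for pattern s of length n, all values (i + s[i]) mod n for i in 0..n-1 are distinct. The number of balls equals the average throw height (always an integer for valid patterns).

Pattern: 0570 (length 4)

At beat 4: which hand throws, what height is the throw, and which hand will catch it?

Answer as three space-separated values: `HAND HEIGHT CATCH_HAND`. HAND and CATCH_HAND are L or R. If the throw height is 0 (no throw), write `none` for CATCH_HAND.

Beat 4: 4 mod 2 = 0, so hand = L
Throw height = pattern[4 mod 4] = pattern[0] = 0

Answer: L 0 none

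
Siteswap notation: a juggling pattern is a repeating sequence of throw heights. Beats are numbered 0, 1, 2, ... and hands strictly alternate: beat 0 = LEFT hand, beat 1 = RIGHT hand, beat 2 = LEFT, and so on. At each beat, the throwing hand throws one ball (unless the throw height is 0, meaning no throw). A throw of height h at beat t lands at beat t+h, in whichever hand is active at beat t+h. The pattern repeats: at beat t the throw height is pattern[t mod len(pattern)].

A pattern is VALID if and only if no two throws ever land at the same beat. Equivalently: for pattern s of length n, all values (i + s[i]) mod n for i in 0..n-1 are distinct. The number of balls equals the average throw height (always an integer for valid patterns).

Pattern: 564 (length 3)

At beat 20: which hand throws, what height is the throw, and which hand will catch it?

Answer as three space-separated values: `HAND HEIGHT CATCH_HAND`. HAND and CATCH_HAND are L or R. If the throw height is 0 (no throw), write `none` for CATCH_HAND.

Answer: L 4 L

Derivation:
Beat 20: 20 mod 2 = 0, so hand = L
Throw height = pattern[20 mod 3] = pattern[2] = 4
Lands at beat 20+4=24, 24 mod 2 = 0, so catch hand = L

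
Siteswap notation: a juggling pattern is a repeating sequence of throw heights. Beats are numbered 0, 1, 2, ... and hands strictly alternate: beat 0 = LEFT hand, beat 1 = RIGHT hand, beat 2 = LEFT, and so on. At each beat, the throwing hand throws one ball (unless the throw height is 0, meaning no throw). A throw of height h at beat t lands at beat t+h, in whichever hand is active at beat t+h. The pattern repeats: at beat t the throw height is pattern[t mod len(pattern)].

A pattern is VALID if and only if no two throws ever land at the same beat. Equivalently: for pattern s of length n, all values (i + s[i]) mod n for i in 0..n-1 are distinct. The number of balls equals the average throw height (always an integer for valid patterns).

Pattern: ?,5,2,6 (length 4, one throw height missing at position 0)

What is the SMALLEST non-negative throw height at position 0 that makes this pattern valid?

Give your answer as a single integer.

Answer: 3

Derivation:
i=0: s[i]=? (unknown)
i=1: (1 + 5) mod 4 = 2
i=2: (2 + 2) mod 4 = 0
i=3: (3 + 6) mod 4 = 1
Known residues: [0, 1, 2]; need a permutation of 0..3, so missing residue r = 3
Need (0 + s) mod 4 = 3; smallest s = (3 - 0) mod 4 = 3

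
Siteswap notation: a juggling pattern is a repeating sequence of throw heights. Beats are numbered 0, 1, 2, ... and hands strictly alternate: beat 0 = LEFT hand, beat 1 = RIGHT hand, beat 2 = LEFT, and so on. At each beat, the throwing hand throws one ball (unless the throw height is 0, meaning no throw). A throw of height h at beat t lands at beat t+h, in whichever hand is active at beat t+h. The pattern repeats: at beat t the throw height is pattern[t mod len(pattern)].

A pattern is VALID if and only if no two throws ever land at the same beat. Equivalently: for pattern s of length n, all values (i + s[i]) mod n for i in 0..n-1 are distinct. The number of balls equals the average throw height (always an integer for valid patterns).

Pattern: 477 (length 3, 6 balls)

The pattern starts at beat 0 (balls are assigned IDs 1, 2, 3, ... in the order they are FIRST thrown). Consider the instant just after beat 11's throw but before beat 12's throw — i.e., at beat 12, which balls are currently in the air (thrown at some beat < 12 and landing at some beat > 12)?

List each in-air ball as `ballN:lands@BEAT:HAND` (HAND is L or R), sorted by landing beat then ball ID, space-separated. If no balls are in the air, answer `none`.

Answer: ball3:lands@13:R ball4:lands@14:L ball2:lands@15:R ball6:lands@17:R ball1:lands@18:L

Derivation:
Beat 0 (L): throw ball1 h=4 -> lands@4:L; in-air after throw: [b1@4:L]
Beat 1 (R): throw ball2 h=7 -> lands@8:L; in-air after throw: [b1@4:L b2@8:L]
Beat 2 (L): throw ball3 h=7 -> lands@9:R; in-air after throw: [b1@4:L b2@8:L b3@9:R]
Beat 3 (R): throw ball4 h=4 -> lands@7:R; in-air after throw: [b1@4:L b4@7:R b2@8:L b3@9:R]
Beat 4 (L): throw ball1 h=7 -> lands@11:R; in-air after throw: [b4@7:R b2@8:L b3@9:R b1@11:R]
Beat 5 (R): throw ball5 h=7 -> lands@12:L; in-air after throw: [b4@7:R b2@8:L b3@9:R b1@11:R b5@12:L]
Beat 6 (L): throw ball6 h=4 -> lands@10:L; in-air after throw: [b4@7:R b2@8:L b3@9:R b6@10:L b1@11:R b5@12:L]
Beat 7 (R): throw ball4 h=7 -> lands@14:L; in-air after throw: [b2@8:L b3@9:R b6@10:L b1@11:R b5@12:L b4@14:L]
Beat 8 (L): throw ball2 h=7 -> lands@15:R; in-air after throw: [b3@9:R b6@10:L b1@11:R b5@12:L b4@14:L b2@15:R]
Beat 9 (R): throw ball3 h=4 -> lands@13:R; in-air after throw: [b6@10:L b1@11:R b5@12:L b3@13:R b4@14:L b2@15:R]
Beat 10 (L): throw ball6 h=7 -> lands@17:R; in-air after throw: [b1@11:R b5@12:L b3@13:R b4@14:L b2@15:R b6@17:R]
Beat 11 (R): throw ball1 h=7 -> lands@18:L; in-air after throw: [b5@12:L b3@13:R b4@14:L b2@15:R b6@17:R b1@18:L]
Beat 12 (L): throw ball5 h=4 -> lands@16:L; in-air after throw: [b3@13:R b4@14:L b2@15:R b5@16:L b6@17:R b1@18:L]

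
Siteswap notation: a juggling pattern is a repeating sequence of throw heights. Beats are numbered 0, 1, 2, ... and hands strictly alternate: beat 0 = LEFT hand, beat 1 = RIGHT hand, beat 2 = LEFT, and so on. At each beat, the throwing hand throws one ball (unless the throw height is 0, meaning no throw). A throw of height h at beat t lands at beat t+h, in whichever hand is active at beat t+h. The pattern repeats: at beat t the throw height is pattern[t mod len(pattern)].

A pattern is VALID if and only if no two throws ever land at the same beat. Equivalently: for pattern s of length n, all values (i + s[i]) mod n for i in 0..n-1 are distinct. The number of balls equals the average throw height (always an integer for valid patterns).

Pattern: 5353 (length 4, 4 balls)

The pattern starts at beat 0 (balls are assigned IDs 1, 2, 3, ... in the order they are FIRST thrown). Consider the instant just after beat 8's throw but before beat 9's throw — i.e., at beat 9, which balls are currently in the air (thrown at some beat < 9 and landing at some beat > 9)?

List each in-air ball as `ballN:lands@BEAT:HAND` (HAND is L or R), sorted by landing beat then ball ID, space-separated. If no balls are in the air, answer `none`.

Beat 0 (L): throw ball1 h=5 -> lands@5:R; in-air after throw: [b1@5:R]
Beat 1 (R): throw ball2 h=3 -> lands@4:L; in-air after throw: [b2@4:L b1@5:R]
Beat 2 (L): throw ball3 h=5 -> lands@7:R; in-air after throw: [b2@4:L b1@5:R b3@7:R]
Beat 3 (R): throw ball4 h=3 -> lands@6:L; in-air after throw: [b2@4:L b1@5:R b4@6:L b3@7:R]
Beat 4 (L): throw ball2 h=5 -> lands@9:R; in-air after throw: [b1@5:R b4@6:L b3@7:R b2@9:R]
Beat 5 (R): throw ball1 h=3 -> lands@8:L; in-air after throw: [b4@6:L b3@7:R b1@8:L b2@9:R]
Beat 6 (L): throw ball4 h=5 -> lands@11:R; in-air after throw: [b3@7:R b1@8:L b2@9:R b4@11:R]
Beat 7 (R): throw ball3 h=3 -> lands@10:L; in-air after throw: [b1@8:L b2@9:R b3@10:L b4@11:R]
Beat 8 (L): throw ball1 h=5 -> lands@13:R; in-air after throw: [b2@9:R b3@10:L b4@11:R b1@13:R]
Beat 9 (R): throw ball2 h=3 -> lands@12:L; in-air after throw: [b3@10:L b4@11:R b2@12:L b1@13:R]

Answer: ball3:lands@10:L ball4:lands@11:R ball1:lands@13:R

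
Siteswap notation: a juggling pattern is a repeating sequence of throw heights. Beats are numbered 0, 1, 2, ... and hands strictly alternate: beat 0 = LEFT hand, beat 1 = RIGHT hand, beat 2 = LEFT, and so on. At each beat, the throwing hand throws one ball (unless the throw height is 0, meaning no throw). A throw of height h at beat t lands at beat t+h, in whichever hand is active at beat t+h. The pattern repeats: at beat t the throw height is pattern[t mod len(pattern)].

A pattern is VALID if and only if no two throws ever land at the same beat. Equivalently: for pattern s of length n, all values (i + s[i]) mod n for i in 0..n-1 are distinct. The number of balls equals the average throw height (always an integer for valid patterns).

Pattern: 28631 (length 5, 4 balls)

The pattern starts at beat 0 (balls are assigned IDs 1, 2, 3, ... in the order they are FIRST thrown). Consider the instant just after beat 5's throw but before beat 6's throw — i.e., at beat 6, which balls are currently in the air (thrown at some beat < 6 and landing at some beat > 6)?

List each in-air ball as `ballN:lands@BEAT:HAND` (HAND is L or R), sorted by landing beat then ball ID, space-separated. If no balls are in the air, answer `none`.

Beat 0 (L): throw ball1 h=2 -> lands@2:L; in-air after throw: [b1@2:L]
Beat 1 (R): throw ball2 h=8 -> lands@9:R; in-air after throw: [b1@2:L b2@9:R]
Beat 2 (L): throw ball1 h=6 -> lands@8:L; in-air after throw: [b1@8:L b2@9:R]
Beat 3 (R): throw ball3 h=3 -> lands@6:L; in-air after throw: [b3@6:L b1@8:L b2@9:R]
Beat 4 (L): throw ball4 h=1 -> lands@5:R; in-air after throw: [b4@5:R b3@6:L b1@8:L b2@9:R]
Beat 5 (R): throw ball4 h=2 -> lands@7:R; in-air after throw: [b3@6:L b4@7:R b1@8:L b2@9:R]
Beat 6 (L): throw ball3 h=8 -> lands@14:L; in-air after throw: [b4@7:R b1@8:L b2@9:R b3@14:L]

Answer: ball4:lands@7:R ball1:lands@8:L ball2:lands@9:R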